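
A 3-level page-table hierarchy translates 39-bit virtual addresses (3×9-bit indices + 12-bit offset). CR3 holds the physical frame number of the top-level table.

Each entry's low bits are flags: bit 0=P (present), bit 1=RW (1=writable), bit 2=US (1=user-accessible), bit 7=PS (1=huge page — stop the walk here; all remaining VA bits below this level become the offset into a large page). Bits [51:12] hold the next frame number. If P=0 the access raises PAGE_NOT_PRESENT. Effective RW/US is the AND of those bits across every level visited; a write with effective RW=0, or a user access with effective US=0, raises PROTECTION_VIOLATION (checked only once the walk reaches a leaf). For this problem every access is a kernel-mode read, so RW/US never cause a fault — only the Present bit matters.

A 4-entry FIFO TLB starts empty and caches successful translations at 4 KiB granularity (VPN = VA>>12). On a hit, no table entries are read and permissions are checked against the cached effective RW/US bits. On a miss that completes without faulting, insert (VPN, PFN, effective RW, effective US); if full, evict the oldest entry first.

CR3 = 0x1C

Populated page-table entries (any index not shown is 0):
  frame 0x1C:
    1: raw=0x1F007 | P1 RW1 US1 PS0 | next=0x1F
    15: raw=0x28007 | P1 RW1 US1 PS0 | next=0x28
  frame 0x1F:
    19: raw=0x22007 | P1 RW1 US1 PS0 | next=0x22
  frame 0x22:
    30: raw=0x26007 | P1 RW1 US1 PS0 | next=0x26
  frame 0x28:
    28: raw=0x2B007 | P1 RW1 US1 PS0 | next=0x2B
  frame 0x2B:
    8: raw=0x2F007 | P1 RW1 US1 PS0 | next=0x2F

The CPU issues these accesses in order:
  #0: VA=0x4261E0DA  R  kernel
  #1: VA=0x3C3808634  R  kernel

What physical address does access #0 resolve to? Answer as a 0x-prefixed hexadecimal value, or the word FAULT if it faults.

Per-access translation:
#0 VA=0x4261E0DA (r,kernel):
  L0 @0x1C[1] → 0x1F007  P=1,RW=1,US=1,PS=0
  L1 @0x1F[19] → 0x22007  P=1,RW=1,US=1,PS=0
  L2 @0x22[30] → 0x26007  P=1,RW=1,US=1,PS=0
  ✓ 0x260DA  — 3 lookups
#1 VA=0x3C3808634 (r,kernel):
  L0 @0x1C[15] → 0x28007  P=1,RW=1,US=1,PS=0
  L1 @0x28[28] → 0x2B007  P=1,RW=1,US=1,PS=0
  L2 @0x2B[8] → 0x2F007  P=1,RW=1,US=1,PS=0
  ✓ 0x2F634  — 3 lookups

Access #0 PA: 0x260DA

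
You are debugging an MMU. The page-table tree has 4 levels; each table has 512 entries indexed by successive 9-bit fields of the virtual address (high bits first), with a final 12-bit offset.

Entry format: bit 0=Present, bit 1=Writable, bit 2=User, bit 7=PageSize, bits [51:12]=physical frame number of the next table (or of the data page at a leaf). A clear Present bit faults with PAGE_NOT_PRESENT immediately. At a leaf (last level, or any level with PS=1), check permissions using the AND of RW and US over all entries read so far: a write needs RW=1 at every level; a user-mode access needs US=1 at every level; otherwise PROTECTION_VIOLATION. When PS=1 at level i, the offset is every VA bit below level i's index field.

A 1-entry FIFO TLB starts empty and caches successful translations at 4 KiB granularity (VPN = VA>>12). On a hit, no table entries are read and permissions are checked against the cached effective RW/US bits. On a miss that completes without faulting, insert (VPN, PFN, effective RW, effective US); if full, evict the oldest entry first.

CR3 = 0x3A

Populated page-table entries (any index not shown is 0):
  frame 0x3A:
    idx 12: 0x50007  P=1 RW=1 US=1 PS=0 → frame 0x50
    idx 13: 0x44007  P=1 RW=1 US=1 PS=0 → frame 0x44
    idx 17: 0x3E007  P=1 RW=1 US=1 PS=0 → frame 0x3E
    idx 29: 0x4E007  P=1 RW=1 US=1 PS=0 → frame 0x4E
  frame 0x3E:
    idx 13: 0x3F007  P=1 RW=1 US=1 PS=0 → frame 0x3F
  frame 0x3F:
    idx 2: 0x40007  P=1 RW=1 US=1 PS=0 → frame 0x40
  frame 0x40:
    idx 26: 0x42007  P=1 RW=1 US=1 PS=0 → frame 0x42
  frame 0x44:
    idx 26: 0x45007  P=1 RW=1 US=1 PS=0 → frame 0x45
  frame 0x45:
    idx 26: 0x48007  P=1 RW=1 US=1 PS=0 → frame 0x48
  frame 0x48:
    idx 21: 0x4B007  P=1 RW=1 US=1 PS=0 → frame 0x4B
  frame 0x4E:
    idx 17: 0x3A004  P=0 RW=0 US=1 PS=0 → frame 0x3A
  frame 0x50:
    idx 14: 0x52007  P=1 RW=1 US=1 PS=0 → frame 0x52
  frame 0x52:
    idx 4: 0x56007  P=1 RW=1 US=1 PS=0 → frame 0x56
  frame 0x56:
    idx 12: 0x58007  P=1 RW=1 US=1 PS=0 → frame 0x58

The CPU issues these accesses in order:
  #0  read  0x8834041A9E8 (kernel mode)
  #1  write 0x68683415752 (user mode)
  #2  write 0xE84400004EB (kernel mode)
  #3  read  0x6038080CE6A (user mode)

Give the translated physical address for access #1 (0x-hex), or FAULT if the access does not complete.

Per-access translation:
#0 VA=0x8834041A9E8 (r,kernel):
  L0: frame=0x3A idx=17 entry=0x3E007 [P=1 RW=1 US=1 PS=0]
  L1: frame=0x3E idx=13 entry=0x3F007 [P=1 RW=1 US=1 PS=0]
  L2: frame=0x3F idx=2 entry=0x40007 [P=1 RW=1 US=1 PS=0]
  L3: frame=0x40 idx=26 entry=0x42007 [P=1 RW=1 US=1 PS=0]
  ✓ 0x429E8  — 4 lookups
#1 VA=0x68683415752 (w,user):
  L0: frame=0x3A idx=13 entry=0x44007 [P=1 RW=1 US=1 PS=0]
  L1: frame=0x44 idx=26 entry=0x45007 [P=1 RW=1 US=1 PS=0]
  L2: frame=0x45 idx=26 entry=0x48007 [P=1 RW=1 US=1 PS=0]
  L3: frame=0x48 idx=21 entry=0x4B007 [P=1 RW=1 US=1 PS=0]
  ✓ 0x4B752  — 4 lookups
#2 VA=0xE84400004EB (w,kernel):
  L0: frame=0x3A idx=29 entry=0x4E007 [P=1 RW=1 US=1 PS=0]
  L1: frame=0x4E idx=17 entry=0x3A004 [P=0 RW=0 US=1 PS=0]
  ✗ PAGE_NOT_PRESENT  [2 reads]
#3 VA=0x6038080CE6A (r,user):
  L0: frame=0x3A idx=12 entry=0x50007 [P=1 RW=1 US=1 PS=0]
  L1: frame=0x50 idx=14 entry=0x52007 [P=1 RW=1 US=1 PS=0]
  L2: frame=0x52 idx=4 entry=0x56007 [P=1 RW=1 US=1 PS=0]
  L3: frame=0x56 idx=12 entry=0x58007 [P=1 RW=1 US=1 PS=0]
  ✓ 0x58E6A  — 4 lookups

Access #1 PA: 0x4B752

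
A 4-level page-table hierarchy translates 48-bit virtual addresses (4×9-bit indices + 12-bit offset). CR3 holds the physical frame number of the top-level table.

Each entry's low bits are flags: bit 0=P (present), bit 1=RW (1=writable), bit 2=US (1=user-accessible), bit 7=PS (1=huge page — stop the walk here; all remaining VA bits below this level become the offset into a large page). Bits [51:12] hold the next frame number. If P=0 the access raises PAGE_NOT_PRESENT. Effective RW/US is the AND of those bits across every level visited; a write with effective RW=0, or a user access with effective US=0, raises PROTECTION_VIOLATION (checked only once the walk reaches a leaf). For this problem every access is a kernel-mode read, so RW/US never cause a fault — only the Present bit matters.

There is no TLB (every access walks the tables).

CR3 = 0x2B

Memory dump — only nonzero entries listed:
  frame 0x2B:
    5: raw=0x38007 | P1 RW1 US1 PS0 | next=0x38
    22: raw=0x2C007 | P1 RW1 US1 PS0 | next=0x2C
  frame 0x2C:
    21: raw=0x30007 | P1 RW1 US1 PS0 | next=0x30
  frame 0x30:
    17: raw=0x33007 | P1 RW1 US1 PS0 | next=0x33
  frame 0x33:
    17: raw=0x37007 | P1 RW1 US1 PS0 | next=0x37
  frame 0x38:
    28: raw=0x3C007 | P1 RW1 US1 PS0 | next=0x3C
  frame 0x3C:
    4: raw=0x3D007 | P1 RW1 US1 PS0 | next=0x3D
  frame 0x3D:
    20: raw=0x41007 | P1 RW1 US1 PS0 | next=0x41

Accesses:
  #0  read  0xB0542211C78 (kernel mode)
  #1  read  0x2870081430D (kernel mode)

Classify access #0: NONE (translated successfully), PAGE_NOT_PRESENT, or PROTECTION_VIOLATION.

Trace:
#0 VA=0xB0542211C78 (r,kernel):
  [0] read 0x2B idx=22: raw=0x2C007 flags P=1 W=1 U=1 S=0
  [1] read 0x2C idx=21: raw=0x30007 flags P=1 W=1 U=1 S=0
  [2] read 0x30 idx=17: raw=0x33007 flags P=1 W=1 U=1 S=0
  [3] read 0x33 idx=17: raw=0x37007 flags P=1 W=1 U=1 S=0
  → PA=0x37C78  (4 entries read)
#1 VA=0x2870081430D (r,kernel):
  [0] read 0x2B idx=5: raw=0x38007 flags P=1 W=1 U=1 S=0
  [1] read 0x38 idx=28: raw=0x3C007 flags P=1 W=1 U=1 S=0
  [2] read 0x3C idx=4: raw=0x3D007 flags P=1 W=1 U=1 S=0
  [3] read 0x3D idx=20: raw=0x41007 flags P=1 W=1 U=1 S=0
  → PA=0x4130D  (4 entries read)

Access #0 fault: NONE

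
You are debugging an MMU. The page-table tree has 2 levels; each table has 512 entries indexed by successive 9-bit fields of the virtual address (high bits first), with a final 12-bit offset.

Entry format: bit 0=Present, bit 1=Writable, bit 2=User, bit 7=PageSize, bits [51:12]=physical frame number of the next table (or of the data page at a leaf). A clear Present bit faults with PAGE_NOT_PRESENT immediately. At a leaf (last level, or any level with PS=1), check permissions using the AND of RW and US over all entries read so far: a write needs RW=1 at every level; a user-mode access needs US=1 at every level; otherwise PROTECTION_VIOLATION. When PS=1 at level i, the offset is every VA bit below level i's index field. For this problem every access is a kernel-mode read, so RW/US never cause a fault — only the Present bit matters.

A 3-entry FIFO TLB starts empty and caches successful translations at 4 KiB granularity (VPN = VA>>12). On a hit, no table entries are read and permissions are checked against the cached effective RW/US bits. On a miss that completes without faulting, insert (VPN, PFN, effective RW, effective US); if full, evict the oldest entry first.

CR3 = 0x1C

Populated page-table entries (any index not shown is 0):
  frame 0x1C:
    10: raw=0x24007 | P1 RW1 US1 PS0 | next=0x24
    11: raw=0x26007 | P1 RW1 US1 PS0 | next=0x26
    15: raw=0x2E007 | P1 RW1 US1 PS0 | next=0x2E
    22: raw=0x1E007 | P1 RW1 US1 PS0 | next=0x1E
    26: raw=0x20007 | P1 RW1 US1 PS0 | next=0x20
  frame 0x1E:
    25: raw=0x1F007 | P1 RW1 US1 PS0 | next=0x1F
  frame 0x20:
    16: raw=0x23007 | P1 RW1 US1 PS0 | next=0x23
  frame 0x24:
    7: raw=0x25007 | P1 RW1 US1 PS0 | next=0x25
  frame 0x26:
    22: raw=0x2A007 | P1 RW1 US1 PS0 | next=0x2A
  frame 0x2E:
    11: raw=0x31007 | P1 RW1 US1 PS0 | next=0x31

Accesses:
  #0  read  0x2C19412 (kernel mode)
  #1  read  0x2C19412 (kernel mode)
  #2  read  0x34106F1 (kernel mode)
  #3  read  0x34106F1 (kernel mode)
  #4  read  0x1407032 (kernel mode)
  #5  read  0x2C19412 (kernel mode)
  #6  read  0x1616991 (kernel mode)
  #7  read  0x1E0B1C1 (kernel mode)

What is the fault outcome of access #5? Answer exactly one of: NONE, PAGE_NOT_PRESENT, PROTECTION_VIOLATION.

Walk each access:
#0 VA=0x2C19412 (r,kernel):
  [0] read 0x1C idx=22: raw=0x1E007 flags P=1 W=1 U=1 S=0
  [1] read 0x1E idx=25: raw=0x1F007 flags P=1 W=1 U=1 S=0
  → PA=0x1F412  (2 entries read)
#1 VA=0x2C19412 (r,kernel):
  TLB hit vpn=0x2C19 → PA=0x1F412
#2 VA=0x34106F1 (r,kernel):
  [0] read 0x1C idx=26: raw=0x20007 flags P=1 W=1 U=1 S=0
  [1] read 0x20 idx=16: raw=0x23007 flags P=1 W=1 U=1 S=0
  → PA=0x236F1  (2 entries read)
#3 VA=0x34106F1 (r,kernel):
  TLB hit vpn=0x3410 → PA=0x236F1
#4 VA=0x1407032 (r,kernel):
  [0] read 0x1C idx=10: raw=0x24007 flags P=1 W=1 U=1 S=0
  [1] read 0x24 idx=7: raw=0x25007 flags P=1 W=1 U=1 S=0
  → PA=0x25032  (2 entries read)
#5 VA=0x2C19412 (r,kernel):
  TLB hit vpn=0x2C19 → PA=0x1F412
#6 VA=0x1616991 (r,kernel):
  [0] read 0x1C idx=11: raw=0x26007 flags P=1 W=1 U=1 S=0
  [1] read 0x26 idx=22: raw=0x2A007 flags P=1 W=1 U=1 S=0
  → PA=0x2A991  (2 entries read)
#7 VA=0x1E0B1C1 (r,kernel):
  [0] read 0x1C idx=15: raw=0x2E007 flags P=1 W=1 U=1 S=0
  [1] read 0x2E idx=11: raw=0x31007 flags P=1 W=1 U=1 S=0
  → PA=0x311C1  (2 entries read)

Access #5 fault: NONE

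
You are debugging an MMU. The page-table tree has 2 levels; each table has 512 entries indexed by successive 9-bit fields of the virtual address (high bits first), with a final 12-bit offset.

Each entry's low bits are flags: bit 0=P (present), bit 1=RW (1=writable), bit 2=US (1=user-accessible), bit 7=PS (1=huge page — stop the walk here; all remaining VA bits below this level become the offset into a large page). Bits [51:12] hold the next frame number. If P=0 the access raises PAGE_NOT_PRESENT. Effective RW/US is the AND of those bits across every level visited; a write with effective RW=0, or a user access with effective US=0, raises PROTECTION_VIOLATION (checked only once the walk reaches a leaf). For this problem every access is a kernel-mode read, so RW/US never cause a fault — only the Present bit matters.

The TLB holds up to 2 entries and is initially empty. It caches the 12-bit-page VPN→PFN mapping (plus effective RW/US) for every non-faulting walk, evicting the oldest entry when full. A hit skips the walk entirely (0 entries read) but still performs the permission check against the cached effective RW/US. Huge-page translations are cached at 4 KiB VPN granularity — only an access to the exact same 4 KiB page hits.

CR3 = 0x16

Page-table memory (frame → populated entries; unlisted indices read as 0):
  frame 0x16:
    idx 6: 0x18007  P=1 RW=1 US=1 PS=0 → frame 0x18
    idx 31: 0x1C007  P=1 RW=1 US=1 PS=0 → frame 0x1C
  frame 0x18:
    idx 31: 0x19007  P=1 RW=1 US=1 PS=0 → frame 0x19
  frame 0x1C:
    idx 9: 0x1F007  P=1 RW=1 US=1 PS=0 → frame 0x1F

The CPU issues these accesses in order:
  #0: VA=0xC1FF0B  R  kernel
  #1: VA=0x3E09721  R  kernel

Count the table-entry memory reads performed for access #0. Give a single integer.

Walk each access:
#0 VA=0xC1FF0B (r,kernel):
  [0] read 0x16 idx=6: raw=0x18007 flags P=1 W=1 U=1 S=0
  [1] read 0x18 idx=31: raw=0x19007 flags P=1 W=1 U=1 S=0
  ✓ 0x19F0B  — 2 lookups
#1 VA=0x3E09721 (r,kernel):
  [0] read 0x16 idx=31: raw=0x1C007 flags P=1 W=1 U=1 S=0
  [1] read 0x1C idx=9: raw=0x1F007 flags P=1 W=1 U=1 S=0
  ✓ 0x1F721  — 2 lookups

Entries read for #0: 2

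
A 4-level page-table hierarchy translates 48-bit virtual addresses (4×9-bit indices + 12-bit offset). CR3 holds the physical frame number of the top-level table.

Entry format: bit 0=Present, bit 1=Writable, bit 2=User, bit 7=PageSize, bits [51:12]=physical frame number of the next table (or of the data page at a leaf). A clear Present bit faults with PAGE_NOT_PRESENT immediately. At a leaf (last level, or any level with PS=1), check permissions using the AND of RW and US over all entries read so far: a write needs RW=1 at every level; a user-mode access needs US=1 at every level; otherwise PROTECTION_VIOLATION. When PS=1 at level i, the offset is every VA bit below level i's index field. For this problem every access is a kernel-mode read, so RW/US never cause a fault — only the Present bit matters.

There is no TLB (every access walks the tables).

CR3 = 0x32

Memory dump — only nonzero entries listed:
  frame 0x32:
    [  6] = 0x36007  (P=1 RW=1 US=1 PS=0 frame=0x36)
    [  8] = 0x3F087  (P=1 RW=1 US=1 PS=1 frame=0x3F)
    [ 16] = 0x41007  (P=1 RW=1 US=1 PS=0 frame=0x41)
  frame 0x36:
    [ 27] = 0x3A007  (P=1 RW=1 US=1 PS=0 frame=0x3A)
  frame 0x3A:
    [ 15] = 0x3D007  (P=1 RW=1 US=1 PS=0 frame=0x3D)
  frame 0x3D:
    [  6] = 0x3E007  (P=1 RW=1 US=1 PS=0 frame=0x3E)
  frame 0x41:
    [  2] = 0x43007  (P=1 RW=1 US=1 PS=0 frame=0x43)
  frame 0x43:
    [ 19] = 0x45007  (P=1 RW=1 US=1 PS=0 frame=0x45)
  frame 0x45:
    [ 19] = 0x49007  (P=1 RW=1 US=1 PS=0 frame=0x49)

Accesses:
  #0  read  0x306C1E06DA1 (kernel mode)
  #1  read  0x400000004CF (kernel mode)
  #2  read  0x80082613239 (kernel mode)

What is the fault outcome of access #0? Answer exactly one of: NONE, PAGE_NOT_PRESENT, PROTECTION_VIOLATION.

Trace:
#0 VA=0x306C1E06DA1 (r,kernel):
  L0 @0x32[6] → 0x36007  P=1,RW=1,US=1,PS=0
  L1 @0x36[27] → 0x3A007  P=1,RW=1,US=1,PS=0
  L2 @0x3A[15] → 0x3D007  P=1,RW=1,US=1,PS=0
  L3 @0x3D[6] → 0x3E007  P=1,RW=1,US=1,PS=0
  ⇒ phys 0x3EDA1  [4 reads]
#1 VA=0x400000004CF (r,kernel):
  L0 @0x32[8] → 0x3F087  P=1,RW=1,US=1,PS=1
  ⇒ phys 0x3F4CF (huge @L0)  [1 reads]
#2 VA=0x80082613239 (r,kernel):
  L0 @0x32[16] → 0x41007  P=1,RW=1,US=1,PS=0
  L1 @0x41[2] → 0x43007  P=1,RW=1,US=1,PS=0
  L2 @0x43[19] → 0x45007  P=1,RW=1,US=1,PS=0
  L3 @0x45[19] → 0x49007  P=1,RW=1,US=1,PS=0
  ⇒ phys 0x49239  [4 reads]

Access #0 fault: NONE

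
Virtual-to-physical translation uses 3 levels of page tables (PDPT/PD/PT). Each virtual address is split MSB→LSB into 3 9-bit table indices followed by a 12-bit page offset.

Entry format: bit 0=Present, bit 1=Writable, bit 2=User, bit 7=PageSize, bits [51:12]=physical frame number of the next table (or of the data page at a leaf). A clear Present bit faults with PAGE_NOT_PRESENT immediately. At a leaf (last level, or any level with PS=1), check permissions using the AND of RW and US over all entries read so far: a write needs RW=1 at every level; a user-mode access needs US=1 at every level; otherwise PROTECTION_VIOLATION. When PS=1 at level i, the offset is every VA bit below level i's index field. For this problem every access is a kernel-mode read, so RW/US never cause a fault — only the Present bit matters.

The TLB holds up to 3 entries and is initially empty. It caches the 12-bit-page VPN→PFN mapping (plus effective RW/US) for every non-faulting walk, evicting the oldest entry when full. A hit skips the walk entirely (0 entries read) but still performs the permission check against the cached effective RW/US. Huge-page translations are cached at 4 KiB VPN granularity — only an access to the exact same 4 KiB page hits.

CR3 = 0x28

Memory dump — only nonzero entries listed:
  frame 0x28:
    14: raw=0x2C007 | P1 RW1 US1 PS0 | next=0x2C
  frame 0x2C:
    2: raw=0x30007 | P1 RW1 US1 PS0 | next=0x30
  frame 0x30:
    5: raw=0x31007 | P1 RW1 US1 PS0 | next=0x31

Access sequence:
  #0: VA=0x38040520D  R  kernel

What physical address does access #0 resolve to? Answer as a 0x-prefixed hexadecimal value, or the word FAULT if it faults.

Walk each access:
#0 VA=0x38040520D (r,kernel):
  lvl0: tbl 0x28, slot 14 ⇒ 0x2C007 (P1/RW1/US1/PS0)
  lvl1: tbl 0x2C, slot 2 ⇒ 0x30007 (P1/RW1/US1/PS0)
  lvl2: tbl 0x30, slot 5 ⇒ 0x31007 (P1/RW1/US1/PS0)
  ⇒ phys 0x3120D  [3 reads]

Access #0 PA: 0x3120D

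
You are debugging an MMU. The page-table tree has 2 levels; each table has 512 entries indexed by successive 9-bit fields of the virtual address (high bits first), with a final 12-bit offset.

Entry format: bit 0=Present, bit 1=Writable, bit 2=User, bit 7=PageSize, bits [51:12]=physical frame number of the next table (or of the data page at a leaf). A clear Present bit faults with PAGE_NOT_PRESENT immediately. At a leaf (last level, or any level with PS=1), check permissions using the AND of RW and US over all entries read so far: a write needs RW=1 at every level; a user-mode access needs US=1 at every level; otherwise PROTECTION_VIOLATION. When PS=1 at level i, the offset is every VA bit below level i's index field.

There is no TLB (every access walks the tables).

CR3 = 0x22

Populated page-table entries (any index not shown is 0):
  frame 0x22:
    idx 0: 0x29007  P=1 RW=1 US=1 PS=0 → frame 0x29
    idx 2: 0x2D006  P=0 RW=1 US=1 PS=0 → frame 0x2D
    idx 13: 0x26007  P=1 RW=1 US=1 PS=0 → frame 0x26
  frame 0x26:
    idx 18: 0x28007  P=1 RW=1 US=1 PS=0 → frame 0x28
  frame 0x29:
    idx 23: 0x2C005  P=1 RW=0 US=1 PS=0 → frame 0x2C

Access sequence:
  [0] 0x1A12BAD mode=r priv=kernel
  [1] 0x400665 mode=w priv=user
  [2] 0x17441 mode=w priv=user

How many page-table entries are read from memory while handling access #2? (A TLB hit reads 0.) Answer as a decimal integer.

Per-access translation:
#0 VA=0x1A12BAD (r,kernel):
  L0: frame=0x22 idx=13 entry=0x26007 [P=1 RW=1 US=1 PS=0]
  L1: frame=0x26 idx=18 entry=0x28007 [P=1 RW=1 US=1 PS=0]
  ✓ 0x28BAD  — 2 lookups
#1 VA=0x400665 (w,user):
  L0: frame=0x22 idx=2 entry=0x2D006 [P=0 RW=1 US=1 PS=0]
  → PAGE_NOT_PRESENT  (1 entries read)
#2 VA=0x17441 (w,user):
  L0: frame=0x22 idx=0 entry=0x29007 [P=1 RW=1 US=1 PS=0]
  L1: frame=0x29 idx=23 entry=0x2C005 [P=1 RW=0 US=1 PS=0]
  → PROTECTION_VIOLATION  (2 entries read)

Entries read for #2: 2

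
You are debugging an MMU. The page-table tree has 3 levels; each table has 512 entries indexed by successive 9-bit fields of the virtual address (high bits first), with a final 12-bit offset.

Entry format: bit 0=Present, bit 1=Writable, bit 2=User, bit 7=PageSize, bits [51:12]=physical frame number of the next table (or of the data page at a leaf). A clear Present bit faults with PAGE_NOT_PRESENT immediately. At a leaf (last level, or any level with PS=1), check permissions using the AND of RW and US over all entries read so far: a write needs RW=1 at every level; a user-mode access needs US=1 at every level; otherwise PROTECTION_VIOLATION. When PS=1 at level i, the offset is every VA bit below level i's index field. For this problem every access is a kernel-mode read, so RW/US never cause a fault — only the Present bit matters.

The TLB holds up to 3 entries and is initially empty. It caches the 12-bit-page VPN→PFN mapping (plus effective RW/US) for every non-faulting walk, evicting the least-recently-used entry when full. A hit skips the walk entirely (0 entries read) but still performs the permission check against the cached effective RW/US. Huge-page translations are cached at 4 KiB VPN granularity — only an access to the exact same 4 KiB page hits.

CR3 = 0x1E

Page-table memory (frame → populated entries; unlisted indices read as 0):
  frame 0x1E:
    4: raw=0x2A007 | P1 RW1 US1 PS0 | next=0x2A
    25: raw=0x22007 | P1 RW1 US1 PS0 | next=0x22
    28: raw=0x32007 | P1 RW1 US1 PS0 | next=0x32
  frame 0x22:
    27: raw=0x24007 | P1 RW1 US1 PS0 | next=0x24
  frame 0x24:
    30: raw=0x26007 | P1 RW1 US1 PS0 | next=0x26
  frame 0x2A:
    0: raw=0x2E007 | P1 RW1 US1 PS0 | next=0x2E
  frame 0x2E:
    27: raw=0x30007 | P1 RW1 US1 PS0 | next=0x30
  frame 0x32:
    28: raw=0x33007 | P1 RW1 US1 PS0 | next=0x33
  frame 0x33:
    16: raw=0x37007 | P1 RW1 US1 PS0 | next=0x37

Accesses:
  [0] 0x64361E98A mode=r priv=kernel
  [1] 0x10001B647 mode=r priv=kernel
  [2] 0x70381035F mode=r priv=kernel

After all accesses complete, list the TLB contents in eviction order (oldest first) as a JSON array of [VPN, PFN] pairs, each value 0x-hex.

Trace:
#0 VA=0x64361E98A (r,kernel):
  [0] read 0x1E idx=25: raw=0x22007 flags P=1 W=1 U=1 S=0
  [1] read 0x22 idx=27: raw=0x24007 flags P=1 W=1 U=1 S=0
  [2] read 0x24 idx=30: raw=0x26007 flags P=1 W=1 U=1 S=0
  ⇒ phys 0x2698A  [3 reads]
#1 VA=0x10001B647 (r,kernel):
  [0] read 0x1E idx=4: raw=0x2A007 flags P=1 W=1 U=1 S=0
  [1] read 0x2A idx=0: raw=0x2E007 flags P=1 W=1 U=1 S=0
  [2] read 0x2E idx=27: raw=0x30007 flags P=1 W=1 U=1 S=0
  ⇒ phys 0x30647  [3 reads]
#2 VA=0x70381035F (r,kernel):
  [0] read 0x1E idx=28: raw=0x32007 flags P=1 W=1 U=1 S=0
  [1] read 0x32 idx=28: raw=0x33007 flags P=1 W=1 U=1 S=0
  [2] read 0x33 idx=16: raw=0x37007 flags P=1 W=1 U=1 S=0
  ⇒ phys 0x3735F  [3 reads]

TLB: [["0x64361E", "0x26"], ["0x10001B", "0x30"], ["0x703810", "0x37"]]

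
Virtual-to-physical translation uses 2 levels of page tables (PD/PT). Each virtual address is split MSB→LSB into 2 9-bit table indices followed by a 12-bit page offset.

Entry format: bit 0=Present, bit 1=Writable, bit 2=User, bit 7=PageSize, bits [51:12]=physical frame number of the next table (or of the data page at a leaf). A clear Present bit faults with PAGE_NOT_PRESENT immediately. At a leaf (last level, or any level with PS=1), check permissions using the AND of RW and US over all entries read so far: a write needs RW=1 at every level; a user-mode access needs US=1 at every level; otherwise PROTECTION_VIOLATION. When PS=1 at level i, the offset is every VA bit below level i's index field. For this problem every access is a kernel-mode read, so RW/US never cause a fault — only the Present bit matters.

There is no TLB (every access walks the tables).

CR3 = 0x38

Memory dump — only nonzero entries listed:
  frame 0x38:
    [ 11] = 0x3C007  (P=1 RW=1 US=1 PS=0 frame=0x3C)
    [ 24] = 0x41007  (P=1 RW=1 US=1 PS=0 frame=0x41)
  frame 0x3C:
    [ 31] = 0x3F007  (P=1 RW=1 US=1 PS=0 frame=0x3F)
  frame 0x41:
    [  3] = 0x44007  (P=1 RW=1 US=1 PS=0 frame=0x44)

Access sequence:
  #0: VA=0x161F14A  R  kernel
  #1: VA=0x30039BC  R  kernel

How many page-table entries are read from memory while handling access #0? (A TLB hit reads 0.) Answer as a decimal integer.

Per-access translation:
#0 VA=0x161F14A (r,kernel):
  L0: frame=0x38 idx=11 entry=0x3C007 [P=1 RW=1 US=1 PS=0]
  L1: frame=0x3C idx=31 entry=0x3F007 [P=1 RW=1 US=1 PS=0]
  → PA=0x3F14A  (2 entries read)
#1 VA=0x30039BC (r,kernel):
  L0: frame=0x38 idx=24 entry=0x41007 [P=1 RW=1 US=1 PS=0]
  L1: frame=0x41 idx=3 entry=0x44007 [P=1 RW=1 US=1 PS=0]
  → PA=0x449BC  (2 entries read)

Entries read for #0: 2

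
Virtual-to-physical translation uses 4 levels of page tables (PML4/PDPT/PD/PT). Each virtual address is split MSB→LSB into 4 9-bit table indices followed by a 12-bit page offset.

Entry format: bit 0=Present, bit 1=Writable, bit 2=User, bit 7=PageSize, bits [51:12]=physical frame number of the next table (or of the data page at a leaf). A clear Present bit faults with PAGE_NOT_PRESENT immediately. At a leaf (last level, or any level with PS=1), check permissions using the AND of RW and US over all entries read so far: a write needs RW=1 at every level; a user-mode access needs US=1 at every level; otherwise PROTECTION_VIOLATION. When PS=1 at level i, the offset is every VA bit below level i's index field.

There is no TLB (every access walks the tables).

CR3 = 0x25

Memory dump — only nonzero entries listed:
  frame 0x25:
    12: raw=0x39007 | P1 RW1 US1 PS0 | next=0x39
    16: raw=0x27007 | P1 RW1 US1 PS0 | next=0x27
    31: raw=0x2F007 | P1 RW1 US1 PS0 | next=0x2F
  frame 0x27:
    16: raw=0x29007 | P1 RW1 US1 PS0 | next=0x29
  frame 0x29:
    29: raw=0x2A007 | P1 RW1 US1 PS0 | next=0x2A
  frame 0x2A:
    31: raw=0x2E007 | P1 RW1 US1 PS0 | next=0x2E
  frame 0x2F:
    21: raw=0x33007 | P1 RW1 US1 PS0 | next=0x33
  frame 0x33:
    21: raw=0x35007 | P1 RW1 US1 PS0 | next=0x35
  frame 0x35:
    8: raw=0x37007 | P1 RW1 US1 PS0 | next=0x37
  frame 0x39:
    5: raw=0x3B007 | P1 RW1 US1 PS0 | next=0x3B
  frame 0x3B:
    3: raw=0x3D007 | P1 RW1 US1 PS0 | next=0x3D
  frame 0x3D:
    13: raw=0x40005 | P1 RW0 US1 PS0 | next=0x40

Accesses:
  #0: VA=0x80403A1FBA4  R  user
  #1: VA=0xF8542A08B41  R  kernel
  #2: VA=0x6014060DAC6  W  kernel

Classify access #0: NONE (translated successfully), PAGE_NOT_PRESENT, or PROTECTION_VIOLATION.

Trace:
#0 VA=0x80403A1FBA4 (r,user):
  L0 @0x25[16] → 0x27007  P=1,RW=1,US=1,PS=0
  L1 @0x27[16] → 0x29007  P=1,RW=1,US=1,PS=0
  L2 @0x29[29] → 0x2A007  P=1,RW=1,US=1,PS=0
  L3 @0x2A[31] → 0x2E007  P=1,RW=1,US=1,PS=0
  ✓ 0x2EBA4  — 4 lookups
#1 VA=0xF8542A08B41 (r,kernel):
  L0 @0x25[31] → 0x2F007  P=1,RW=1,US=1,PS=0
  L1 @0x2F[21] → 0x33007  P=1,RW=1,US=1,PS=0
  L2 @0x33[21] → 0x35007  P=1,RW=1,US=1,PS=0
  L3 @0x35[8] → 0x37007  P=1,RW=1,US=1,PS=0
  ✓ 0x37B41  — 4 lookups
#2 VA=0x6014060DAC6 (w,kernel):
  L0 @0x25[12] → 0x39007  P=1,RW=1,US=1,PS=0
  L1 @0x39[5] → 0x3B007  P=1,RW=1,US=1,PS=0
  L2 @0x3B[3] → 0x3D007  P=1,RW=1,US=1,PS=0
  L3 @0x3D[13] → 0x40005  P=1,RW=0,US=1,PS=0
  ⇒ fault: PROTECTION_VIOLATION  — 4 lookups

Access #0 fault: NONE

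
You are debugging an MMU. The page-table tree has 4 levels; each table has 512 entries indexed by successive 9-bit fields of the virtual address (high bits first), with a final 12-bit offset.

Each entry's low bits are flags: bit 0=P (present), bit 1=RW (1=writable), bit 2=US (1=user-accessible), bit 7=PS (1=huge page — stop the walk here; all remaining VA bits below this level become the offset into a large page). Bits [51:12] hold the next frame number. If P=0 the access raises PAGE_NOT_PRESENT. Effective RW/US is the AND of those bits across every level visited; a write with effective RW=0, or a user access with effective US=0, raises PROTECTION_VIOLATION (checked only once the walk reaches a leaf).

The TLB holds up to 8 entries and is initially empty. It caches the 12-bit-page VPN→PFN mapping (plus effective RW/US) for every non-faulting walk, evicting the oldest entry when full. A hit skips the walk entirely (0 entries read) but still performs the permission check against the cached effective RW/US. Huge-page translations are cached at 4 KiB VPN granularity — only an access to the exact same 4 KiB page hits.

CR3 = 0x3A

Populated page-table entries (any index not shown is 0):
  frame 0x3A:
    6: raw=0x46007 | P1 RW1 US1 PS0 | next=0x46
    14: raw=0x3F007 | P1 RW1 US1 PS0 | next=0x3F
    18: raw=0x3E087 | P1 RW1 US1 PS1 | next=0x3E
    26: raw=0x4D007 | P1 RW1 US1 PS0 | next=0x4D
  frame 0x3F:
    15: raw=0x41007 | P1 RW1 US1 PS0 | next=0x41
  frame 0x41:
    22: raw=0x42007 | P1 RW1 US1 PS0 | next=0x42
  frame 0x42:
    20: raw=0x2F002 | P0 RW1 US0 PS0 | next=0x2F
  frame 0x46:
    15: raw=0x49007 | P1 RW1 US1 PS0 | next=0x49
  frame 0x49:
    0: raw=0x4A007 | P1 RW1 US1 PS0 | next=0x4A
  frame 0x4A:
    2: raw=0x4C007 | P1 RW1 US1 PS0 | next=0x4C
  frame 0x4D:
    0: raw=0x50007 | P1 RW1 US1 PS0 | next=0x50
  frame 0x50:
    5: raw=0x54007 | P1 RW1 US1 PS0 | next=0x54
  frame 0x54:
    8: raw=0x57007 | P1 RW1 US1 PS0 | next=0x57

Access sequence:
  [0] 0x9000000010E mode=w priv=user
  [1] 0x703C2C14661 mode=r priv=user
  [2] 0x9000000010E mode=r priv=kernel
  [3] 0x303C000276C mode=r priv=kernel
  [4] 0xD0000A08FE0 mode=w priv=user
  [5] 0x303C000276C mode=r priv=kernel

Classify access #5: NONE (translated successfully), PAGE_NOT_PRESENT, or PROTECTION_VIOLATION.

Trace:
#0 VA=0x9000000010E (w,user):
  [0] read 0x3A idx=18: raw=0x3E087 flags P=1 W=1 U=1 S=1
  ✓ 0x3E10E (huge @L0)  — 1 lookups
#1 VA=0x703C2C14661 (r,user):
  [0] read 0x3A idx=14: raw=0x3F007 flags P=1 W=1 U=1 S=0
  [1] read 0x3F idx=15: raw=0x41007 flags P=1 W=1 U=1 S=0
  [2] read 0x41 idx=22: raw=0x42007 flags P=1 W=1 U=1 S=0
  [3] read 0x42 idx=20: raw=0x2F002 flags P=0 W=1 U=0 S=0
  → PAGE_NOT_PRESENT  (4 entries read)
#2 VA=0x9000000010E (r,kernel):
  TLB hit vpn=0x90000000 → PA=0x3E10E
#3 VA=0x303C000276C (r,kernel):
  [0] read 0x3A idx=6: raw=0x46007 flags P=1 W=1 U=1 S=0
  [1] read 0x46 idx=15: raw=0x49007 flags P=1 W=1 U=1 S=0
  [2] read 0x49 idx=0: raw=0x4A007 flags P=1 W=1 U=1 S=0
  [3] read 0x4A idx=2: raw=0x4C007 flags P=1 W=1 U=1 S=0
  ✓ 0x4C76C  — 4 lookups
#4 VA=0xD0000A08FE0 (w,user):
  [0] read 0x3A idx=26: raw=0x4D007 flags P=1 W=1 U=1 S=0
  [1] read 0x4D idx=0: raw=0x50007 flags P=1 W=1 U=1 S=0
  [2] read 0x50 idx=5: raw=0x54007 flags P=1 W=1 U=1 S=0
  [3] read 0x54 idx=8: raw=0x57007 flags P=1 W=1 U=1 S=0
  ✓ 0x57FE0  — 4 lookups
#5 VA=0x303C000276C (r,kernel):
  TLB hit vpn=0x303C0002 → PA=0x4C76C

Access #5 fault: NONE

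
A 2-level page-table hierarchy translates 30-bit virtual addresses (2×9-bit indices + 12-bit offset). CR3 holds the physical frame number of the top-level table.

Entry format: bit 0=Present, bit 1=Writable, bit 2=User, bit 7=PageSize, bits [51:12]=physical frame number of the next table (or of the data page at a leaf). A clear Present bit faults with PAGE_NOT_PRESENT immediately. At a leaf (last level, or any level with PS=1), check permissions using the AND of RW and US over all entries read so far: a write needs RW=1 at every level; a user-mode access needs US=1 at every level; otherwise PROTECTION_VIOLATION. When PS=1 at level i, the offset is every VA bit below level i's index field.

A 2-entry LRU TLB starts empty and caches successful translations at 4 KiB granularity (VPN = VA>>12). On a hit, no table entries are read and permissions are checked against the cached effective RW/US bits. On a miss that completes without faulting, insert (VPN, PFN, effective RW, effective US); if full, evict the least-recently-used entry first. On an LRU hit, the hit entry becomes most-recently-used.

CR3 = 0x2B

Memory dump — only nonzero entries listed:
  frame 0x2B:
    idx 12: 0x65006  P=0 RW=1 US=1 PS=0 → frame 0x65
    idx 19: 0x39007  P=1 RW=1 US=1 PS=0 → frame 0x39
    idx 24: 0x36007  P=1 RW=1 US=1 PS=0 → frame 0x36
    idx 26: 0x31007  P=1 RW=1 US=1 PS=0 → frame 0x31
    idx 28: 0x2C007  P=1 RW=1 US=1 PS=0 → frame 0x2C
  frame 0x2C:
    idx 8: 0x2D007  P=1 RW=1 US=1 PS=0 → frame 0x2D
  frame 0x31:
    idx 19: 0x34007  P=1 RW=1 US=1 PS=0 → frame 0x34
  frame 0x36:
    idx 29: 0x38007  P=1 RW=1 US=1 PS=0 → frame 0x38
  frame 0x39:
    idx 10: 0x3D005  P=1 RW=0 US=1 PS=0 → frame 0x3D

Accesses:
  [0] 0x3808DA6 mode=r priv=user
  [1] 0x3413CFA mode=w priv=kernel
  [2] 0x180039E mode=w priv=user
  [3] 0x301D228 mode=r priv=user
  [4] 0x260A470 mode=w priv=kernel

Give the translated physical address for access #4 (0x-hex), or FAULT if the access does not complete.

Walk each access:
#0 VA=0x3808DA6 (r,user):
  L0 @0x2B[28] → 0x2C007  P=1,RW=1,US=1,PS=0
  L1 @0x2C[8] → 0x2D007  P=1,RW=1,US=1,PS=0
  ✓ 0x2DDA6  — 2 lookups
#1 VA=0x3413CFA (w,kernel):
  L0 @0x2B[26] → 0x31007  P=1,RW=1,US=1,PS=0
  L1 @0x31[19] → 0x34007  P=1,RW=1,US=1,PS=0
  ✓ 0x34CFA  — 2 lookups
#2 VA=0x180039E (w,user):
  L0 @0x2B[12] → 0x65006  P=0,RW=1,US=1,PS=0
  → PAGE_NOT_PRESENT  (1 entries read)
#3 VA=0x301D228 (r,user):
  L0 @0x2B[24] → 0x36007  P=1,RW=1,US=1,PS=0
  L1 @0x36[29] → 0x38007  P=1,RW=1,US=1,PS=0
  ✓ 0x38228  — 2 lookups
#4 VA=0x260A470 (w,kernel):
  L0 @0x2B[19] → 0x39007  P=1,RW=1,US=1,PS=0
  L1 @0x39[10] → 0x3D005  P=1,RW=0,US=1,PS=0
  → PROTECTION_VIOLATION  (2 entries read)

Access #4 PA: FAULT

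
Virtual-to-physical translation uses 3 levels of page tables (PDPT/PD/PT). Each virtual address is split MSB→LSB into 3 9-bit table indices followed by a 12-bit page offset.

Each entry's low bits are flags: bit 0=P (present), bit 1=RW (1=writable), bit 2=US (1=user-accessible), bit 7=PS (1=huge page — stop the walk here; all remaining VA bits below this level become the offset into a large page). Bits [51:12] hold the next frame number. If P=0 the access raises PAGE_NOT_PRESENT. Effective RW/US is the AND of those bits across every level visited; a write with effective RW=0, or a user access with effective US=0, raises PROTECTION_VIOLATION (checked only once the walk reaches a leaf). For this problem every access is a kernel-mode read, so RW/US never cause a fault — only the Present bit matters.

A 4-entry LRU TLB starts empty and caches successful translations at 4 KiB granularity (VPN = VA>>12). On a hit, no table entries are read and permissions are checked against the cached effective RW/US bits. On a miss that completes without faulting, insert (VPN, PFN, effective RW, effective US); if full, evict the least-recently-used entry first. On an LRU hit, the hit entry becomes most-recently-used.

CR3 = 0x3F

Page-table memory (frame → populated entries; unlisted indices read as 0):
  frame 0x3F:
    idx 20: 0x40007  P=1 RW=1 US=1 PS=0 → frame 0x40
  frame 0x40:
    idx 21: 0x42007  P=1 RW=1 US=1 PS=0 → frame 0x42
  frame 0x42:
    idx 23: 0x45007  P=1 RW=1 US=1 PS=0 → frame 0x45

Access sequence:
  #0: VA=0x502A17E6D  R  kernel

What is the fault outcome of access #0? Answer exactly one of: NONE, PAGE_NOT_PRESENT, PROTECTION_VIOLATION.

Trace:
#0 VA=0x502A17E6D (r,kernel):
  lvl0: tbl 0x3F, slot 20 ⇒ 0x40007 (P1/RW1/US1/PS0)
  lvl1: tbl 0x40, slot 21 ⇒ 0x42007 (P1/RW1/US1/PS0)
  lvl2: tbl 0x42, slot 23 ⇒ 0x45007 (P1/RW1/US1/PS0)
  → PA=0x45E6D  (3 entries read)

Access #0 fault: NONE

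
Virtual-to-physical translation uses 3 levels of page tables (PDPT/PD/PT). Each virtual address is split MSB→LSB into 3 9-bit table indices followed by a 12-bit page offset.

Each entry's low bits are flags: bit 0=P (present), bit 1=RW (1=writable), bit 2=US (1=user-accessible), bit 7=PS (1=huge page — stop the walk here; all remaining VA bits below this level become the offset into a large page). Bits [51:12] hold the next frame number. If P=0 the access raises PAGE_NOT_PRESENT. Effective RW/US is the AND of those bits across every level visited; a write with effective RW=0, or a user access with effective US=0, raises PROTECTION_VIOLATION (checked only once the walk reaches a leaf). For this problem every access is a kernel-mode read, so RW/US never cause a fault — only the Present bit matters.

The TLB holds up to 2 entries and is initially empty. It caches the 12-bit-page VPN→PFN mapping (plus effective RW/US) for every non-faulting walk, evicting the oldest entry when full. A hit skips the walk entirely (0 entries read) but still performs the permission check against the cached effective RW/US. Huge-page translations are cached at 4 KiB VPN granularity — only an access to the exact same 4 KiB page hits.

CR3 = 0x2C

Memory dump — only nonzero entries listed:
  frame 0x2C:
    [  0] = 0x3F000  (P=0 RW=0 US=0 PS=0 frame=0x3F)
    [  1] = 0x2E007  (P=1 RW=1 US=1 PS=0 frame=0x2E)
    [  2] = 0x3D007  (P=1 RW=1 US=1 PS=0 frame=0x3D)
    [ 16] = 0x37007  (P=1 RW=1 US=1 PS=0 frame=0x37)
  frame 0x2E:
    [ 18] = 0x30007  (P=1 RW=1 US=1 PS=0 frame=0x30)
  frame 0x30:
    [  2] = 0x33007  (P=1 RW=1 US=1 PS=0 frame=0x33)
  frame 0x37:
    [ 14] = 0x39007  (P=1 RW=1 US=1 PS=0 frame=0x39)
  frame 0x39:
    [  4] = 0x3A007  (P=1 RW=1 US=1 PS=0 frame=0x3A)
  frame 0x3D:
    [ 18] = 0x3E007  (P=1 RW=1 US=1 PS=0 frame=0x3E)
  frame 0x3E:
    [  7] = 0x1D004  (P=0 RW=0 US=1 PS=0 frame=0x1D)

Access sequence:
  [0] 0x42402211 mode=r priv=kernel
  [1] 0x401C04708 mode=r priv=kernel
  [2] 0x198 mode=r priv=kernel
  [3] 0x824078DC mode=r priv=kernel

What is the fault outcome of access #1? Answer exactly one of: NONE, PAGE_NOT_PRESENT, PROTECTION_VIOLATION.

Per-access translation:
#0 VA=0x42402211 (r,kernel):
  L0: frame=0x2C idx=1 entry=0x2E007 [P=1 RW=1 US=1 PS=0]
  L1: frame=0x2E idx=18 entry=0x30007 [P=1 RW=1 US=1 PS=0]
  L2: frame=0x30 idx=2 entry=0x33007 [P=1 RW=1 US=1 PS=0]
  → PA=0x33211  (3 entries read)
#1 VA=0x401C04708 (r,kernel):
  L0: frame=0x2C idx=16 entry=0x37007 [P=1 RW=1 US=1 PS=0]
  L1: frame=0x37 idx=14 entry=0x39007 [P=1 RW=1 US=1 PS=0]
  L2: frame=0x39 idx=4 entry=0x3A007 [P=1 RW=1 US=1 PS=0]
  → PA=0x3A708  (3 entries read)
#2 VA=0x198 (r,kernel):
  L0: frame=0x2C idx=0 entry=0x3F000 [P=0 RW=0 US=0 PS=0]
  → PAGE_NOT_PRESENT  (1 entries read)
#3 VA=0x824078DC (r,kernel):
  L0: frame=0x2C idx=2 entry=0x3D007 [P=1 RW=1 US=1 PS=0]
  L1: frame=0x3D idx=18 entry=0x3E007 [P=1 RW=1 US=1 PS=0]
  L2: frame=0x3E idx=7 entry=0x1D004 [P=0 RW=0 US=1 PS=0]
  → PAGE_NOT_PRESENT  (3 entries read)

Access #1 fault: NONE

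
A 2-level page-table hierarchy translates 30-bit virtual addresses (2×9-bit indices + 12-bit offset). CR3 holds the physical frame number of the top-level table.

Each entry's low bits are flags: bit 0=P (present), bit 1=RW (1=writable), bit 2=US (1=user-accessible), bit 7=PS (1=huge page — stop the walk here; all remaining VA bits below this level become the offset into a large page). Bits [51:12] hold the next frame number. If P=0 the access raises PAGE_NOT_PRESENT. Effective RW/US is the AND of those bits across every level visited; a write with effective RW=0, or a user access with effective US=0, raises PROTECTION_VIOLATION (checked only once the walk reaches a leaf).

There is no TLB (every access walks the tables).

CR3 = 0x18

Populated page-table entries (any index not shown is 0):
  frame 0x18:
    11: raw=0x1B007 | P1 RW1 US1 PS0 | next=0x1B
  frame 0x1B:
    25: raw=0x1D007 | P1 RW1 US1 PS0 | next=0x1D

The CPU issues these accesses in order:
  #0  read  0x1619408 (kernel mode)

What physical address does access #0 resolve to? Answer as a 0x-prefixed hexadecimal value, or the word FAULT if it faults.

Trace:
#0 VA=0x1619408 (r,kernel):
  L0: frame=0x18 idx=11 entry=0x1B007 [P=1 RW=1 US=1 PS=0]
  L1: frame=0x1B idx=25 entry=0x1D007 [P=1 RW=1 US=1 PS=0]
  → PA=0x1D408  (2 entries read)

Access #0 PA: 0x1D408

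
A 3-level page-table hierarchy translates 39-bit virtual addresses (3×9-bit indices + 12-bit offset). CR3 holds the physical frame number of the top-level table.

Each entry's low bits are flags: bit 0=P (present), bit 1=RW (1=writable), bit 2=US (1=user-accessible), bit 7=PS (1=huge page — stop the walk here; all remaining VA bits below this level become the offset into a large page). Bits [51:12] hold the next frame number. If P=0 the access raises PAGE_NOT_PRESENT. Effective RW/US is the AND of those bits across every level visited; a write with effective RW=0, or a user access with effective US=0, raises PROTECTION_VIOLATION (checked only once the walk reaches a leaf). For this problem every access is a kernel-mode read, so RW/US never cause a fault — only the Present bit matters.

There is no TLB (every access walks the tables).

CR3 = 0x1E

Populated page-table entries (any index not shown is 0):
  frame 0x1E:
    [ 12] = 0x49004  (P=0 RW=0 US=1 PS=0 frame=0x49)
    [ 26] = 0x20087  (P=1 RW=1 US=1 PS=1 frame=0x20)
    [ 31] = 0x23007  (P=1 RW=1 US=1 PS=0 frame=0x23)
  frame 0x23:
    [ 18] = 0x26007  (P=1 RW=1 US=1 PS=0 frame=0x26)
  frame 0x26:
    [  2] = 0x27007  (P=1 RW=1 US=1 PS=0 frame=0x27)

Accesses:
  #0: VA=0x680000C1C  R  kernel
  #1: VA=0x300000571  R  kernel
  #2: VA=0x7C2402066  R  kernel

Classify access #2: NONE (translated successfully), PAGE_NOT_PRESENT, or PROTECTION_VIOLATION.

Trace:
#0 VA=0x680000C1C (r,kernel):
  [0] read 0x1E idx=26: raw=0x20087 flags P=1 W=1 U=1 S=1
  ✓ 0x20C1C (huge @L0)  — 1 lookups
#1 VA=0x300000571 (r,kernel):
  [0] read 0x1E idx=12: raw=0x49004 flags P=0 W=0 U=1 S=0
  → PAGE_NOT_PRESENT  (1 entries read)
#2 VA=0x7C2402066 (r,kernel):
  [0] read 0x1E idx=31: raw=0x23007 flags P=1 W=1 U=1 S=0
  [1] read 0x23 idx=18: raw=0x26007 flags P=1 W=1 U=1 S=0
  [2] read 0x26 idx=2: raw=0x27007 flags P=1 W=1 U=1 S=0
  ✓ 0x27066  — 3 lookups

Access #2 fault: NONE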